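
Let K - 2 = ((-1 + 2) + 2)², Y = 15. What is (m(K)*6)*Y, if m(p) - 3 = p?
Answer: 1260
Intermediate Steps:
K = 11 (K = 2 + ((-1 + 2) + 2)² = 2 + (1 + 2)² = 2 + 3² = 2 + 9 = 11)
m(p) = 3 + p
(m(K)*6)*Y = ((3 + 11)*6)*15 = (14*6)*15 = 84*15 = 1260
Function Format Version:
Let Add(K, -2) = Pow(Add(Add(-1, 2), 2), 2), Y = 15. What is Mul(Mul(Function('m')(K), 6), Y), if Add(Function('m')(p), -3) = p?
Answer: 1260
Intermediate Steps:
K = 11 (K = Add(2, Pow(Add(Add(-1, 2), 2), 2)) = Add(2, Pow(Add(1, 2), 2)) = Add(2, Pow(3, 2)) = Add(2, 9) = 11)
Function('m')(p) = Add(3, p)
Mul(Mul(Function('m')(K), 6), Y) = Mul(Mul(Add(3, 11), 6), 15) = Mul(Mul(14, 6), 15) = Mul(84, 15) = 1260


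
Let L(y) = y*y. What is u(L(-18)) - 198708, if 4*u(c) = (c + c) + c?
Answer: -198465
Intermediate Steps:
L(y) = y²
u(c) = 3*c/4 (u(c) = ((c + c) + c)/4 = (2*c + c)/4 = (3*c)/4 = 3*c/4)
u(L(-18)) - 198708 = (¾)*(-18)² - 198708 = (¾)*324 - 198708 = 243 - 198708 = -198465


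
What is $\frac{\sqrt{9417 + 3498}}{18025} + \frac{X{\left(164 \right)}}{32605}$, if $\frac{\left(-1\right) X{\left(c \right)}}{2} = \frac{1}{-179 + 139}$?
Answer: $\frac{1}{652100} + \frac{3 \sqrt{1435}}{18025} \approx 0.0063063$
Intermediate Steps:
$X{\left(c \right)} = \frac{1}{20}$ ($X{\left(c \right)} = - \frac{2}{-179 + 139} = - \frac{2}{-40} = \left(-2\right) \left(- \frac{1}{40}\right) = \frac{1}{20}$)
$\frac{\sqrt{9417 + 3498}}{18025} + \frac{X{\left(164 \right)}}{32605} = \frac{\sqrt{9417 + 3498}}{18025} + \frac{1}{20 \cdot 32605} = \sqrt{12915} \cdot \frac{1}{18025} + \frac{1}{20} \cdot \frac{1}{32605} = 3 \sqrt{1435} \cdot \frac{1}{18025} + \frac{1}{652100} = \frac{3 \sqrt{1435}}{18025} + \frac{1}{652100} = \frac{1}{652100} + \frac{3 \sqrt{1435}}{18025}$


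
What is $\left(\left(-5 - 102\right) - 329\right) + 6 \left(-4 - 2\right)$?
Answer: $-472$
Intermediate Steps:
$\left(\left(-5 - 102\right) - 329\right) + 6 \left(-4 - 2\right) = \left(-107 - 329\right) + 6 \left(-6\right) = -436 - 36 = -472$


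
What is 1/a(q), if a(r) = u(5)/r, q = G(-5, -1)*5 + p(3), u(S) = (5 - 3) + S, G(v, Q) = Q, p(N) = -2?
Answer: -1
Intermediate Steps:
u(S) = 2 + S
q = -7 (q = -1*5 - 2 = -5 - 2 = -7)
a(r) = 7/r (a(r) = (2 + 5)/r = 7/r)
1/a(q) = 1/(7/(-7)) = 1/(7*(-⅐)) = 1/(-1) = -1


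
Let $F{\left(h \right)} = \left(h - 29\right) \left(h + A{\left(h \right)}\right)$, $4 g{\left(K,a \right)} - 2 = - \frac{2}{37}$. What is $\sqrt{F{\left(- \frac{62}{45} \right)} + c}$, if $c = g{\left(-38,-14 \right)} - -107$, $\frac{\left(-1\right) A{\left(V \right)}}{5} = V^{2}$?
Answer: $\frac{\sqrt{10919794571}}{4995} \approx 20.92$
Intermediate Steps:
$g{\left(K,a \right)} = \frac{18}{37}$ ($g{\left(K,a \right)} = \frac{1}{2} + \frac{\left(-2\right) \frac{1}{37}}{4} = \frac{1}{2} + \frac{1}{4} \left(- \frac{2}{37}\right) = \frac{1}{2} - \frac{1}{74} = \frac{18}{37}$)
$A{\left(V \right)} = - 5 V^{2}$
$F{\left(h \right)} = \left(-29 + h\right) \left(h - 5 h^{2}\right)$ ($F{\left(h \right)} = \left(h - 29\right) \left(h - 5 h^{2}\right) = \left(-29 + h\right) \left(h - 5 h^{2}\right)$)
$c = \frac{3977}{37}$ ($c = \frac{18}{37} - -107 = \frac{18}{37} + 107 = \frac{3977}{37} \approx 107.49$)
$\sqrt{F{\left(- \frac{62}{45} \right)} + c} = \sqrt{- \frac{62}{45} \left(-29 - 5 \left(- \frac{62}{45}\right)^{2} + 146 \left(- \frac{62}{45}\right)\right) + \frac{3977}{37}} = \sqrt{\left(-62\right) \frac{1}{45} \left(-29 - 5 \left(\left(-62\right) \frac{1}{45}\right)^{2} + 146 \left(\left(-62\right) \frac{1}{45}\right)\right) + \frac{3977}{37}} = \sqrt{- \frac{62 \left(-29 - 5 \left(- \frac{62}{45}\right)^{2} + 146 \left(- \frac{62}{45}\right)\right)}{45} + \frac{3977}{37}} = \sqrt{- \frac{62 \left(-29 - \frac{3844}{405} - \frac{9052}{45}\right)}{45} + \frac{3977}{37}} = \sqrt{\left(- \frac{62}{45}\right) \left(- \frac{97057}{405}\right) + \frac{3977}{37}} = \sqrt{\frac{6017534}{18225} + \frac{3977}{37}} = \sqrt{\frac{295129583}{674325}} = \frac{\sqrt{10919794571}}{4995}$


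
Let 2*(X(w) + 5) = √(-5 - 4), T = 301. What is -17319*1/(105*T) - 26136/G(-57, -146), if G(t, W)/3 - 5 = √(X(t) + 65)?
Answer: (-36723914/2107 - 5773*√(240 + 6*I)/10535)/(10 + √6*√(40 + I)) ≈ -683.99 + 5.1911*I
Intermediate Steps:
X(w) = -5 + 3*I/2 (X(w) = -5 + √(-5 - 4)/2 = -5 + √(-9)/2 = -5 + (3*I)/2 = -5 + 3*I/2)
G(t, W) = 15 + 3*√(60 + 3*I/2) (G(t, W) = 15 + 3*√((-5 + 3*I/2) + 65) = 15 + 3*√(60 + 3*I/2))
-17319*1/(105*T) - 26136/G(-57, -146) = -17319/(301*105) - 26136/(15 + 3*√(240 + 6*I)/2) = -17319/31605 - 26136/(15 + 3*√(240 + 6*I)/2) = -17319*1/31605 - 26136/(15 + 3*√(240 + 6*I)/2) = -5773/10535 - 26136/(15 + 3*√(240 + 6*I)/2)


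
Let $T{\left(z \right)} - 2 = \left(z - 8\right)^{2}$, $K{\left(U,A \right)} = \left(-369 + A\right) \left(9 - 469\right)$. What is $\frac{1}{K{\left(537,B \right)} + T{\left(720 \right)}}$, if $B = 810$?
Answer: $\frac{1}{304086} \approx 3.2885 \cdot 10^{-6}$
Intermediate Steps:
$K{\left(U,A \right)} = 169740 - 460 A$ ($K{\left(U,A \right)} = \left(-369 + A\right) \left(-460\right) = 169740 - 460 A$)
$T{\left(z \right)} = 2 + \left(-8 + z\right)^{2}$ ($T{\left(z \right)} = 2 + \left(z - 8\right)^{2} = 2 + \left(-8 + z\right)^{2}$)
$\frac{1}{K{\left(537,B \right)} + T{\left(720 \right)}} = \frac{1}{\left(169740 - 372600\right) + \left(2 + \left(-8 + 720\right)^{2}\right)} = \frac{1}{\left(169740 - 372600\right) + \left(2 + 712^{2}\right)} = \frac{1}{-202860 + \left(2 + 506944\right)} = \frac{1}{-202860 + 506946} = \frac{1}{304086}$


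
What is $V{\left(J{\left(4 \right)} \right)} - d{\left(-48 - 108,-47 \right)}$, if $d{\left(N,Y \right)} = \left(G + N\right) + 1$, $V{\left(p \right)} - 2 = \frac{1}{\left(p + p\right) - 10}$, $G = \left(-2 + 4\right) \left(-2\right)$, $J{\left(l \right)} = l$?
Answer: $\frac{321}{2} \approx 160.5$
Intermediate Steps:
$G = -4$ ($G = 2 \left(-2\right) = -4$)
$V{\left(p \right)} = 2 + \frac{1}{-10 + 2 p}$ ($V{\left(p \right)} = 2 + \frac{1}{\left(p + p\right) - 10} = 2 + \frac{1}{2 p - 10} = 2 + \frac{1}{-10 + 2 p}$)
$d{\left(N,Y \right)} = -3 + N$ ($d{\left(N,Y \right)} = \left(-4 + N\right) + 1 = -3 + N$)
$V{\left(J{\left(4 \right)} \right)} - d{\left(-48 - 108,-47 \right)} = \frac{-19 + 4 \cdot 4}{2 \left(-5 + 4\right)} - \left(-3 - 156\right) = \frac{-19 + 16}{2 \left(-1\right)} - \left(-3 - 156\right) = \frac{1}{2} \left(-1\right) \left(-3\right) - -159 = \frac{3}{2} + 159 = \frac{321}{2}$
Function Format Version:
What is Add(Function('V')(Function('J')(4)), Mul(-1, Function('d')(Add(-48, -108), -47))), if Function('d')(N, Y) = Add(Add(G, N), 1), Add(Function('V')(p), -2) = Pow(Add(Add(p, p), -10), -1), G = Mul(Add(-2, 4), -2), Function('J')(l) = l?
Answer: Rational(321, 2) ≈ 160.50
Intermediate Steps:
G = -4 (G = Mul(2, -2) = -4)
Function('V')(p) = Add(2, Pow(Add(-10, Mul(2, p)), -1)) (Function('V')(p) = Add(2, Pow(Add(Add(p, p), -10), -1)) = Add(2, Pow(Add(Mul(2, p), -10), -1)) = Add(2, Pow(Add(-10, Mul(2, p)), -1)))
Function('d')(N, Y) = Add(-3, N) (Function('d')(N, Y) = Add(Add(-4, N), 1) = Add(-3, N))
Add(Function('V')(Function('J')(4)), Mul(-1, Function('d')(Add(-48, -108), -47))) = Add(Mul(Rational(1, 2), Pow(Add(-5, 4), -1), Add(-19, Mul(4, 4))), Mul(-1, Add(-3, Add(-48, -108)))) = Add(Mul(Rational(1, 2), Pow(-1, -1), Add(-19, 16)), Mul(-1, Add(-3, -156))) = Add(Mul(Rational(1, 2), -1, -3), Mul(-1, -159)) = Add(Rational(3, 2), 159) = Rational(321, 2)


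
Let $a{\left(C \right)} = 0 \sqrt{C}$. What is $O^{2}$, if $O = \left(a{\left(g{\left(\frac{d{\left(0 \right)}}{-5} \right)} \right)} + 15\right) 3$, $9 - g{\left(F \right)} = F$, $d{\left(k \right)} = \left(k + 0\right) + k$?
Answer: $2025$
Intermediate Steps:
$d{\left(k \right)} = 2 k$ ($d{\left(k \right)} = k + k = 2 k$)
$g{\left(F \right)} = 9 - F$
$a{\left(C \right)} = 0$
$O = 45$ ($O = \left(0 + 15\right) 3 = 15 \cdot 3 = 45$)
$O^{2} = 45^{2} = 2025$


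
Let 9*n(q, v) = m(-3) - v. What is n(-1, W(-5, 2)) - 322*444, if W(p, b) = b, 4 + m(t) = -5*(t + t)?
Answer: -428896/3 ≈ -1.4297e+5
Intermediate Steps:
m(t) = -4 - 10*t (m(t) = -4 - 5*(t + t) = -4 - 10*t)
n(q, v) = 26/9 - v/9 (n(q, v) = ((-4 - 10*(-3)) - v)/9 = ((-4 + 30) - v)/9 = (26 - v)/9 = 26/9 - v/9)
n(-1, W(-5, 2)) - 322*444 = (26/9 - ⅑*2) - 322*444 = (26/9 - 2/9) - 142968 = 8/3 - 142968 = -428896/3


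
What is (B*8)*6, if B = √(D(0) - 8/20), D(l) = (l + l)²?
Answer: 48*I*√10/5 ≈ 30.358*I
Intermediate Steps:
D(l) = 4*l² (D(l) = (2*l)² = 4*l²)
B = I*√10/5 (B = √(4*0² - 8/20) = √(4*0 - 8*1/20) = √(0 - ⅖) = √(-⅖) = I*√10/5 ≈ 0.63246*I)
(B*8)*6 = ((I*√10/5)*8)*6 = (8*I*√10/5)*6 = 48*I*√10/5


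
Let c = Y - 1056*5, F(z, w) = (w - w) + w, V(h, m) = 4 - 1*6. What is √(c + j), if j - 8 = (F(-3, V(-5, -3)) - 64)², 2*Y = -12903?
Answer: I*√29470/2 ≈ 85.834*I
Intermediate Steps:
Y = -12903/2 (Y = (½)*(-12903) = -12903/2 ≈ -6451.5)
V(h, m) = -2 (V(h, m) = 4 - 6 = -2)
F(z, w) = w (F(z, w) = 0 + w = w)
c = -23463/2 (c = -12903/2 - 1056*5 = -12903/2 - 1*5280 = -12903/2 - 5280 = -23463/2 ≈ -11732.)
j = 4364 (j = 8 + (-2 - 64)² = 8 + (-66)² = 8 + 4356 = 4364)
√(c + j) = √(-23463/2 + 4364) = √(-14735/2) = I*√29470/2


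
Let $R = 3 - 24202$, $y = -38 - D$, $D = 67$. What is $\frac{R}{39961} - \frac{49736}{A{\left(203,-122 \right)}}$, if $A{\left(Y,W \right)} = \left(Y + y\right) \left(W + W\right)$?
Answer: $\frac{176106726}{119443429} \approx 1.4744$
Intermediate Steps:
$y = -105$ ($y = -38 - 67 = -105$)
$A{\left(Y,W \right)} = 2 W \left(-105 + Y\right)$ ($A{\left(Y,W \right)} = \left(Y - 105\right) \left(W + W\right) = \left(-105 + Y\right) 2 W = 2 W \left(-105 + Y\right)$)
$R = -24199$ ($R = 3 - 24202 = -24199$)
$\frac{R}{39961} - \frac{49736}{A{\left(203,-122 \right)}} = - \frac{24199}{39961} - \frac{49736}{2 \left(-122\right) \left(-105 + 203\right)} = \left(-24199\right) \frac{1}{39961} - \frac{49736}{2 \left(-122\right) 98} = - \frac{24199}{39961} - \frac{49736}{-23912} = - \frac{24199}{39961} - - \frac{6217}{2989} = - \frac{24199}{39961} + \frac{6217}{2989} = \frac{176106726}{119443429}$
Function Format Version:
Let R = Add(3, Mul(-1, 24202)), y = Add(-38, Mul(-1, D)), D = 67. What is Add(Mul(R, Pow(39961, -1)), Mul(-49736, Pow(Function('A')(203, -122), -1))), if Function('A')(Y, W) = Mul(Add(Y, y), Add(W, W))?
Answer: Rational(176106726, 119443429) ≈ 1.4744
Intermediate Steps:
y = -105 (y = Add(-38, Mul(-1, 67)) = Add(-38, -67) = -105)
Function('A')(Y, W) = Mul(2, W, Add(-105, Y)) (Function('A')(Y, W) = Mul(Add(Y, -105), Add(W, W)) = Mul(Add(-105, Y), Mul(2, W)) = Mul(2, W, Add(-105, Y)))
R = -24199 (R = Add(3, -24202) = -24199)
Add(Mul(R, Pow(39961, -1)), Mul(-49736, Pow(Function('A')(203, -122), -1))) = Add(Mul(-24199, Pow(39961, -1)), Mul(-49736, Pow(Mul(2, -122, Add(-105, 203)), -1))) = Add(Mul(-24199, Rational(1, 39961)), Mul(-49736, Pow(Mul(2, -122, 98), -1))) = Add(Rational(-24199, 39961), Mul(-49736, Pow(-23912, -1))) = Add(Rational(-24199, 39961), Mul(-49736, Rational(-1, 23912))) = Add(Rational(-24199, 39961), Rational(6217, 2989)) = Rational(176106726, 119443429)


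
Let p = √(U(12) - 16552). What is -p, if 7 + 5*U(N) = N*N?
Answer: -I*√413115/5 ≈ -128.55*I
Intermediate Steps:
U(N) = -7/5 + N²/5 (U(N) = -7/5 + (N*N)/5 = -7/5 + N²/5)
p = I*√413115/5 (p = √((-7/5 + (⅕)*12²) - 16552) = √((-7/5 + (⅕)*144) - 16552) = √((-7/5 + 144/5) - 16552) = √(137/5 - 16552) = √(-82623/5) = I*√413115/5 ≈ 128.55*I)
-p = -I*√413115/5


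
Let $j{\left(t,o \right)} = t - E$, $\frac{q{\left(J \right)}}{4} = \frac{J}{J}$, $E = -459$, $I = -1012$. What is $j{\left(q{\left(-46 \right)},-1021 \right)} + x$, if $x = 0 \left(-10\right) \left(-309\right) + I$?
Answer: $-549$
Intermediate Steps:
$q{\left(J \right)} = 4$ ($q{\left(J \right)} = 4 \frac{J}{J} = 4 \cdot 1 = 4$)
$x = -1012$ ($x = 0 \left(-10\right) \left(-309\right) - 1012 = 0 \left(-309\right) - 1012 = 0 - 1012 = -1012$)
$j{\left(t,o \right)} = 459 + t$ ($j{\left(t,o \right)} = t - -459 = t + 459 = 459 + t$)
$j{\left(q{\left(-46 \right)},-1021 \right)} + x = \left(459 + 4\right) - 1012 = 463 - 1012 = -549$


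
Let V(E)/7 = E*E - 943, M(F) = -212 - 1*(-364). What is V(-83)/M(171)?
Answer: 20811/76 ≈ 273.83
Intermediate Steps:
M(F) = 152 (M(F) = -212 + 364 = 152)
V(E) = -6601 + 7*E**2 (V(E) = 7*(E*E - 943) = 7*(E**2 - 943) = 7*(-943 + E**2) = -6601 + 7*E**2)
V(-83)/M(171) = (-6601 + 7*(-83)**2)/152 = (-6601 + 7*6889)*(1/152) = (-6601 + 48223)*(1/152) = 41622*(1/152) = 20811/76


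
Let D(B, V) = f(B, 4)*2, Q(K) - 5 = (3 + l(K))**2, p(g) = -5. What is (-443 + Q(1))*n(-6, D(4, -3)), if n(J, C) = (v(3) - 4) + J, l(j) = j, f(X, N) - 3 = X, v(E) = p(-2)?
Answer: 6330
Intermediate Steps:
v(E) = -5
f(X, N) = 3 + X
Q(K) = 5 + (3 + K)**2
D(B, V) = 6 + 2*B (D(B, V) = (3 + B)*2 = 6 + 2*B)
n(J, C) = -9 + J (n(J, C) = (-5 - 4) + J = -9 + J)
(-443 + Q(1))*n(-6, D(4, -3)) = (-443 + (5 + (3 + 1)**2))*(-9 - 6) = (-443 + (5 + 4**2))*(-15) = (-443 + (5 + 16))*(-15) = (-443 + 21)*(-15) = -422*(-15) = 6330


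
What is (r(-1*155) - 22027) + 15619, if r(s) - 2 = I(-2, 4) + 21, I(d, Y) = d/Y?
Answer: -12771/2 ≈ -6385.5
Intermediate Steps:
r(s) = 45/2 (r(s) = 2 + (-2/4 + 21) = 2 + (-2*1/4 + 21) = 2 + (-1/2 + 21) = 2 + 41/2 = 45/2)
(r(-1*155) - 22027) + 15619 = (45/2 - 22027) + 15619 = -44009/2 + 15619 = -12771/2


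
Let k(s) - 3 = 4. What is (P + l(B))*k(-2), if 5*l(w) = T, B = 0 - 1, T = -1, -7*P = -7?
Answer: 28/5 ≈ 5.6000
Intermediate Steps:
P = 1 (P = -⅐*(-7) = 1)
k(s) = 7 (k(s) = 3 + 4 = 7)
B = -1
l(w) = -⅕ (l(w) = (⅕)*(-1) = -⅕)
(P + l(B))*k(-2) = (1 - ⅕)*7 = (⅘)*7 = 28/5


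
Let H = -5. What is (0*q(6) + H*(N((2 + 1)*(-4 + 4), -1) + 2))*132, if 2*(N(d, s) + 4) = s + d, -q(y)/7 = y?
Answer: 1650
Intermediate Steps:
q(y) = -7*y
N(d, s) = -4 + d/2 + s/2 (N(d, s) = -4 + (s + d)/2 = -4 + (d + s)/2 = -4 + (d/2 + s/2) = -4 + d/2 + s/2)
(0*q(6) + H*(N((2 + 1)*(-4 + 4), -1) + 2))*132 = (0*(-7*6) - 5*((-4 + ((2 + 1)*(-4 + 4))/2 + (½)*(-1)) + 2))*132 = (0*(-42) - 5*((-4 + (3*0)/2 - ½) + 2))*132 = (0 - 5*((-4 + (½)*0 - ½) + 2))*132 = (0 - 5*((-4 + 0 - ½) + 2))*132 = (0 - 5*(-9/2 + 2))*132 = (0 - 5*(-5/2))*132 = (0 + 25/2)*132 = (25/2)*132 = 1650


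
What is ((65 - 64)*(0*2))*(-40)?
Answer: 0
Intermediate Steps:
((65 - 64)*(0*2))*(-40) = (1*0)*(-40) = 0*(-40) = 0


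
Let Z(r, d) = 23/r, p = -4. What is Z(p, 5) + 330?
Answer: 1297/4 ≈ 324.25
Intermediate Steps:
Z(p, 5) + 330 = 23/(-4) + 330 = 23*(-¼) + 330 = -23/4 + 330 = 1297/4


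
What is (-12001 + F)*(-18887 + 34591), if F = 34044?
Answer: 346163272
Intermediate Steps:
(-12001 + F)*(-18887 + 34591) = (-12001 + 34044)*(-18887 + 34591) = 22043*15704 = 346163272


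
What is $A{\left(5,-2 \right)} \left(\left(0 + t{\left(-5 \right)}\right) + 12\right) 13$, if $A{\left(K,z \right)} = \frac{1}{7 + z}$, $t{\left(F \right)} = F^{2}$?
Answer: $\frac{481}{5} \approx 96.2$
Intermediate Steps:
$A{\left(5,-2 \right)} \left(\left(0 + t{\left(-5 \right)}\right) + 12\right) 13 = \frac{\left(0 + \left(-5\right)^{2}\right) + 12}{7 - 2} \cdot 13 = \frac{\left(0 + 25\right) + 12}{5} \cdot 13 = \frac{25 + 12}{5} \cdot 13 = \frac{1}{5} \cdot 37 \cdot 13 = \frac{37}{5} \cdot 13 = \frac{481}{5}$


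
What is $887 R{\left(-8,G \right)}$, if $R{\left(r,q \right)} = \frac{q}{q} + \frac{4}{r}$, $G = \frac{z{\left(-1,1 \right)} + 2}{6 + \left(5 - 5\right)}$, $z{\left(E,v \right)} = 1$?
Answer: $\frac{887}{2} \approx 443.5$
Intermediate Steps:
$G = \frac{1}{2}$ ($G = \frac{1 + 2}{6 + \left(5 - 5\right)} = \frac{3}{6 + 0} = \frac{3}{6} = 3 \cdot \frac{1}{6} = \frac{1}{2} \approx 0.5$)
$R{\left(r,q \right)} = 1 + \frac{4}{r}$
$887 R{\left(-8,G \right)} = 887 \frac{4 - 8}{-8} = 887 \left(\left(- \frac{1}{8}\right) \left(-4\right)\right) = 887 \cdot \frac{1}{2} = \frac{887}{2}$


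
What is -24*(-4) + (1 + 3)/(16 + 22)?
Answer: 1826/19 ≈ 96.105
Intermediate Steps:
-24*(-4) + (1 + 3)/(16 + 22) = 96 + 4/38 = 96 + 4*(1/38) = 96 + 2/19 = 1826/19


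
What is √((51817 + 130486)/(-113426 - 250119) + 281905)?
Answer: √37257898753838490/363545 ≈ 530.95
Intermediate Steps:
√((51817 + 130486)/(-113426 - 250119) + 281905) = √(182303/(-363545) + 281905) = √(182303*(-1/363545) + 281905) = √(-182303/363545 + 281905) = √(102484970922/363545) = √37257898753838490/363545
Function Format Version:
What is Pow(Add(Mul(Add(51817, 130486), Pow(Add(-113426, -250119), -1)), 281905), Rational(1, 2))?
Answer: Mul(Rational(1, 363545), Pow(37257898753838490, Rational(1, 2))) ≈ 530.95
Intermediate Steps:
Pow(Add(Mul(Add(51817, 130486), Pow(Add(-113426, -250119), -1)), 281905), Rational(1, 2)) = Pow(Add(Mul(182303, Pow(-363545, -1)), 281905), Rational(1, 2)) = Pow(Add(Mul(182303, Rational(-1, 363545)), 281905), Rational(1, 2)) = Pow(Add(Rational(-182303, 363545), 281905), Rational(1, 2)) = Pow(Rational(102484970922, 363545), Rational(1, 2)) = Mul(Rational(1, 363545), Pow(37257898753838490, Rational(1, 2)))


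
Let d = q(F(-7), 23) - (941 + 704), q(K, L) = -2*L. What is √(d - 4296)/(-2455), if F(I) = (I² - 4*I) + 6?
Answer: -I*√5987/2455 ≈ -0.031518*I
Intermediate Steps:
F(I) = 6 + I² - 4*I
d = -1691 (d = -2*23 - (941 + 704) = -46 - 1*1645 = -46 - 1645 = -1691)
√(d - 4296)/(-2455) = √(-1691 - 4296)/(-2455) = √(-5987)*(-1/2455) = (I*√5987)*(-1/2455) = -I*√5987/2455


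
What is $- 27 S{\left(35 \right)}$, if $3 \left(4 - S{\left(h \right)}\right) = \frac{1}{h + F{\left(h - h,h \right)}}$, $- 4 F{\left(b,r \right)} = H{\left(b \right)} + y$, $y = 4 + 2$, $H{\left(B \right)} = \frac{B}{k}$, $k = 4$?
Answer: $- \frac{7218}{67} \approx -107.73$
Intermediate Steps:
$H{\left(B \right)} = \frac{B}{4}$
$y = 6$
$F{\left(b,r \right)} = - \frac{3}{2} - \frac{b}{16}$ ($F{\left(b,r \right)} = - \frac{\frac{b}{4} + 6}{4} = - \frac{6 + \frac{b}{4}}{4} = - \frac{3}{2} - \frac{b}{16}$)
$S{\left(h \right)} = 4 - \frac{1}{3 \left(- \frac{3}{2} + h\right)}$ ($S{\left(h \right)} = 4 - \frac{1}{3 \left(h - \left(\frac{3}{2} + \frac{h - h}{16}\right)\right)} = 4 - \frac{1}{3 \left(h - \frac{3}{2}\right)} = 4 - \frac{1}{3 \left(- \frac{3}{2} + h\right)}$)
$- 27 S{\left(35 \right)} = - 27 \frac{2 \left(-19 + 12 \cdot 35\right)}{3 \left(-3 + 2 \cdot 35\right)} = - 27 \frac{2 \left(-19 + 420\right)}{3 \left(-3 + 70\right)} = - 27 \cdot \frac{2}{3} \cdot \frac{1}{67} \cdot 401 = \left(-27\right) \frac{802}{201} = - \frac{7218}{67}$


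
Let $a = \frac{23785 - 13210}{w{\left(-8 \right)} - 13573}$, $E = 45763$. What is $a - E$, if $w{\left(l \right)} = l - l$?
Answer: $- \frac{621151774}{13573} \approx -45764.0$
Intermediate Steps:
$w{\left(l \right)} = 0$
$a = - \frac{10575}{13573}$ ($a = \frac{23785 - 13210}{0 - 13573} = \frac{10575}{-13573} = 10575 \left(- \frac{1}{13573}\right) = - \frac{10575}{13573} \approx -0.77912$)
$a - E = - \frac{10575}{13573} - 45763 = - \frac{621151774}{13573}$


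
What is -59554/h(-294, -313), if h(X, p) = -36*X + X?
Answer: -29777/5145 ≈ -5.7876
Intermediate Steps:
h(X, p) = -35*X
-59554/h(-294, -313) = -59554/((-35*(-294))) = -59554/10290 = -59554*1/10290 = -29777/5145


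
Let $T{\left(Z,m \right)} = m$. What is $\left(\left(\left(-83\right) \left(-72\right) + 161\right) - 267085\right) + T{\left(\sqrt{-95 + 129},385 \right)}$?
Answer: $-260563$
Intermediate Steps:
$\left(\left(\left(-83\right) \left(-72\right) + 161\right) - 267085\right) + T{\left(\sqrt{-95 + 129},385 \right)} = \left(\left(\left(-83\right) \left(-72\right) + 161\right) - 267085\right) + 385 = \left(\left(5976 + 161\right) - 267085\right) + 385 = \left(6137 - 267085\right) + 385 = -260948 + 385 = -260563$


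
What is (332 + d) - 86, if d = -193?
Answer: 53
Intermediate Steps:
(332 + d) - 86 = (332 - 193) - 86 = 139 - 86 = 53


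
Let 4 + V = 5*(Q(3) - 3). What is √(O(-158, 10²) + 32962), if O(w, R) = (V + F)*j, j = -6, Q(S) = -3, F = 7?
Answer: 182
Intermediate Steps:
V = -34 (V = -4 + 5*(-3 - 3) = -4 + 5*(-6) = -4 - 30 = -34)
O(w, R) = 162 (O(w, R) = (-34 + 7)*(-6) = -27*(-6) = 162)
√(O(-158, 10²) + 32962) = √(162 + 32962) = √33124 = 182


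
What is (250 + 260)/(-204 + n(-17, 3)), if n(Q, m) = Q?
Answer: -30/13 ≈ -2.3077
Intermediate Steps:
(250 + 260)/(-204 + n(-17, 3)) = (250 + 260)/(-204 - 17) = 510/(-221) = 510*(-1/221) = -30/13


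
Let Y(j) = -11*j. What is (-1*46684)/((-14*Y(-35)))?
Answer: 2122/245 ≈ 8.6612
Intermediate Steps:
(-1*46684)/((-14*Y(-35))) = (-1*46684)/((-(-154)*(-35))) = -46684/((-14*385)) = -46684/(-5390) = -46684*(-1/5390) = 2122/245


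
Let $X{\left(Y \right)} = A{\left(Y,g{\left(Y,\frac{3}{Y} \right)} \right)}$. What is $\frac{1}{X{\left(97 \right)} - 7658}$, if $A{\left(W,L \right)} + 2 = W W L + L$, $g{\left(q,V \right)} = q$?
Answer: $\frac{1}{905110} \approx 1.1048 \cdot 10^{-6}$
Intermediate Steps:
$A{\left(W,L \right)} = -2 + L + L W^{2}$ ($A{\left(W,L \right)} = -2 + \left(W W L + L\right) = -2 + \left(W^{2} L + L\right) = -2 + \left(L W^{2} + L\right) = -2 + \left(L + L W^{2}\right) = -2 + L + L W^{2}$)
$X{\left(Y \right)} = -2 + Y + Y^{3}$ ($X{\left(Y \right)} = -2 + Y + Y Y^{2} = -2 + Y + Y^{3}$)
$\frac{1}{X{\left(97 \right)} - 7658} = \frac{1}{\left(-2 + 97 + 97^{3}\right) - 7658} = \frac{1}{\left(-2 + 97 + 912673\right) - 7658} = \frac{1}{912768 - 7658} = \frac{1}{905110}$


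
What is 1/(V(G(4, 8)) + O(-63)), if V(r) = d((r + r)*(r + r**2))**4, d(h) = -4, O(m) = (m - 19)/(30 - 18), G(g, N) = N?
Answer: 6/1495 ≈ 0.0040134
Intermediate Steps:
O(m) = -19/12 + m/12 (O(m) = (-19 + m)/12 = (-19 + m)*(1/12) = -19/12 + m/12)
V(r) = 256 (V(r) = (-4)**4 = 256)
1/(V(G(4, 8)) + O(-63)) = 1/(256 + (-19/12 + (1/12)*(-63))) = 1/(256 + (-19/12 - 21/4)) = 1/(256 - 41/6) = 1/(1495/6) = 6/1495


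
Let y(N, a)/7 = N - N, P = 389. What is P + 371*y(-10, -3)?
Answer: 389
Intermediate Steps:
y(N, a) = 0 (y(N, a) = 7*(N - N) = 7*0 = 0)
P + 371*y(-10, -3) = 389 + 371*0 = 389 + 0 = 389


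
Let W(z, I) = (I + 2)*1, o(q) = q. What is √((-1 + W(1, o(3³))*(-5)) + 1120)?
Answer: √974 ≈ 31.209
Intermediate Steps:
W(z, I) = 2 + I (W(z, I) = (2 + I)*1 = 2 + I)
√((-1 + W(1, o(3³))*(-5)) + 1120) = √((-1 + (2 + 3³)*(-5)) + 1120) = √((-1 + (2 + 27)*(-5)) + 1120) = √((-1 + 29*(-5)) + 1120) = √((-1 - 145) + 1120) = √(-146 + 1120) = √974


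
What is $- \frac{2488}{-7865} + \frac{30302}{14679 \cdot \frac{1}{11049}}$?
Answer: $\frac{877763995874}{38483445} \approx 22809.0$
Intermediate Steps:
$- \frac{2488}{-7865} + \frac{30302}{14679 \cdot \frac{1}{11049}} = \left(-2488\right) \left(- \frac{1}{7865}\right) + \frac{30302}{14679 \cdot \frac{1}{11049}} = \frac{2488}{7865} + \frac{30302}{\frac{4893}{3683}} = \frac{2488}{7865} + 30302 \cdot \frac{3683}{4893} = \frac{2488}{7865} + \frac{111602266}{4893} = \frac{877763995874}{38483445}$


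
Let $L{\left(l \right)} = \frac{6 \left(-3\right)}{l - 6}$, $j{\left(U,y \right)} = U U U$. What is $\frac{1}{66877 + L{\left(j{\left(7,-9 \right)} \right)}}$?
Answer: $\frac{337}{22537531} \approx 1.4953 \cdot 10^{-5}$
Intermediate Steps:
$j{\left(U,y \right)} = U^{3}$ ($j{\left(U,y \right)} = U^{2} U = U^{3}$)
$L{\left(l \right)} = - \frac{18}{-6 + l}$
$\frac{1}{66877 + L{\left(j{\left(7,-9 \right)} \right)}} = \frac{1}{66877 - \frac{18}{-6 + 7^{3}}} = \frac{1}{66877 - \frac{18}{-6 + 343}} = \frac{1}{66877 - \frac{18}{337}} = \frac{1}{\frac{22537531}{337}} = \frac{337}{22537531}$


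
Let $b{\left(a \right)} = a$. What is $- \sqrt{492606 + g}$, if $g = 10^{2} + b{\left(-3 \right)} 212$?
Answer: $- \sqrt{492070} \approx -701.48$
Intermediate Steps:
$g = -536$ ($g = 10^{2} - 636 = 100 - 636 = -536$)
$- \sqrt{492606 + g} = - \sqrt{492606 - 536} = - \sqrt{492070}$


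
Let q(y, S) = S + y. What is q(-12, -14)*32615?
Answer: -847990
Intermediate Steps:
q(-12, -14)*32615 = (-14 - 12)*32615 = -26*32615 = -847990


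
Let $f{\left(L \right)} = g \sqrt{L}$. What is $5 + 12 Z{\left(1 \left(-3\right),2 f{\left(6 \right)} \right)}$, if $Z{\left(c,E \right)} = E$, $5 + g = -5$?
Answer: $5 - 240 \sqrt{6} \approx -582.88$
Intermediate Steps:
$g = -10$ ($g = -5 - 5 = -10$)
$f{\left(L \right)} = - 10 \sqrt{L}$
$5 + 12 Z{\left(1 \left(-3\right),2 f{\left(6 \right)} \right)} = 5 + 12 \cdot 2 \left(- 10 \sqrt{6}\right) = 5 + 12 \left(- 20 \sqrt{6}\right) = 5 - 240 \sqrt{6}$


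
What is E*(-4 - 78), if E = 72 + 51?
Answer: -10086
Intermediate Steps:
E = 123
E*(-4 - 78) = 123*(-4 - 78) = 123*(-82) = -10086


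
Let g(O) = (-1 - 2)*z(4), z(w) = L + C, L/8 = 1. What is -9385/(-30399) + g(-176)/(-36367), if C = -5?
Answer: 341577886/1105520433 ≈ 0.30897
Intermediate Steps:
L = 8 (L = 8*1 = 8)
z(w) = 3 (z(w) = 8 - 5 = 3)
g(O) = -9 (g(O) = (-1 - 2)*3 = -3*3 = -9)
-9385/(-30399) + g(-176)/(-36367) = -9385/(-30399) - 9/(-36367) = -9385*(-1/30399) - 9*(-1/36367) = 9385/30399 + 9/36367 = 341577886/1105520433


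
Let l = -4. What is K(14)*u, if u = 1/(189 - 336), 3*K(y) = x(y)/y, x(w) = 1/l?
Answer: 1/24696 ≈ 4.0492e-5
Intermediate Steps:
x(w) = -¼ (x(w) = 1/(-4) = -¼)
K(y) = -1/(12*y) (K(y) = (-1/(4*y))/3 = -1/(12*y))
u = -1/147 (u = 1/(-147) = -1/147 ≈ -0.0068027)
K(14)*u = -1/12/14*(-1/147) = -1/12*1/14*(-1/147) = -1/168*(-1/147) = 1/24696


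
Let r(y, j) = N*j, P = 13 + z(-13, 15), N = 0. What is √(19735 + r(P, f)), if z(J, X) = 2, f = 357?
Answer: √19735 ≈ 140.48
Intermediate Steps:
P = 15 (P = 13 + 2 = 15)
r(y, j) = 0 (r(y, j) = 0*j = 0)
√(19735 + r(P, f)) = √(19735 + 0) = √19735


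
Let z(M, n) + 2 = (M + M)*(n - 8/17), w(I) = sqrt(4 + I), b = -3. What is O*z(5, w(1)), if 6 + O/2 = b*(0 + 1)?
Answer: 2052/17 - 180*sqrt(5) ≈ -281.79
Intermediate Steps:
z(M, n) = -2 + 2*M*(-8/17 + n) (z(M, n) = -2 + (M + M)*(n - 8/17) = -2 + (2*M)*(n - 8*1/17) = -2 + (2*M)*(n - 8/17) = -2 + (2*M)*(-8/17 + n) = -2 + 2*M*(-8/17 + n))
O = -18 (O = -12 + 2*(-3*(0 + 1)) = -12 + 2*(-3*1) = -12 + 2*(-3) = -12 - 6 = -18)
O*z(5, w(1)) = -18*(-2 - 16/17*5 + 2*5*sqrt(4 + 1)) = -18*(-2 - 80/17 + 2*5*sqrt(5)) = -18*(-2 - 80/17 + 10*sqrt(5)) = -18*(-114/17 + 10*sqrt(5)) = 2052/17 - 180*sqrt(5)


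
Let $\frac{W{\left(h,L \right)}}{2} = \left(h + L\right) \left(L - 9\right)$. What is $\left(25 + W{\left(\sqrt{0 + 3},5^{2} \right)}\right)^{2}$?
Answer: $683697 + 52800 \sqrt{3} \approx 7.7515 \cdot 10^{5}$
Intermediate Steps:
$W{\left(h,L \right)} = 2 \left(-9 + L\right) \left(L + h\right)$ ($W{\left(h,L \right)} = 2 \left(h + L\right) \left(L - 9\right) = 2 \left(L + h\right) \left(L - 9\right) = 2 \left(L + h\right) \left(-9 + L\right) = 2 \left(-9 + L\right) \left(L + h\right)$)
$\left(25 + W{\left(\sqrt{0 + 3},5^{2} \right)}\right)^{2} = \left(25 + \left(- 18 \cdot 5^{2} - 18 \sqrt{0 + 3} + 2 \left(5^{2}\right)^{2} + 2 \cdot 5^{2} \sqrt{0 + 3}\right)\right)^{2} = \left(25 + \left(\left(-18\right) 25 - 18 \sqrt{3} + 2 \cdot 25^{2} + 2 \cdot 25 \sqrt{3}\right)\right)^{2} = \left(25 + \left(-450 - 18 \sqrt{3} + 2 \cdot 625 + 50 \sqrt{3}\right)\right)^{2} = \left(25 + \left(-450 - 18 \sqrt{3} + 1250 + 50 \sqrt{3}\right)\right)^{2} = \left(25 + \left(800 + 32 \sqrt{3}\right)\right)^{2} = \left(825 + 32 \sqrt{3}\right)^{2}$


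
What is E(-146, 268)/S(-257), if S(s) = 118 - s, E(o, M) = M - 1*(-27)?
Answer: 59/75 ≈ 0.78667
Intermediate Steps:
E(o, M) = 27 + M (E(o, M) = M + 27 = 27 + M)
E(-146, 268)/S(-257) = (27 + 268)/(118 - 1*(-257)) = 295/(118 + 257) = 295/375 = 295*(1/375) = 59/75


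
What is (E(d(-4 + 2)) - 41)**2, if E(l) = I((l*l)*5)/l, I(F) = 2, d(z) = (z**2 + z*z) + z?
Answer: 14884/9 ≈ 1653.8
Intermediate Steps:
d(z) = z + 2*z**2 (d(z) = (z**2 + z**2) + z = 2*z**2 + z = z + 2*z**2)
E(l) = 2/l
(E(d(-4 + 2)) - 41)**2 = (2/(((-4 + 2)*(1 + 2*(-4 + 2)))) - 41)**2 = (2/((-2*(1 + 2*(-2)))) - 41)**2 = (2/((-2*(1 - 4))) - 41)**2 = (2/((-2*(-3))) - 41)**2 = (2/6 - 41)**2 = (2*(1/6) - 41)**2 = (1/3 - 41)**2 = (-122/3)**2 = 14884/9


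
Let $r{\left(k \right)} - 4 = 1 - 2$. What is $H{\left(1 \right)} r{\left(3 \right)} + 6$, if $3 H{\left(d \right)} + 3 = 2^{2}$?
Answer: $7$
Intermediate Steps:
$r{\left(k \right)} = 3$ ($r{\left(k \right)} = 4 + \left(1 - 2\right) = 4 - 1 = 3$)
$H{\left(d \right)} = \frac{1}{3}$ ($H{\left(d \right)} = -1 + \frac{2^{2}}{3} = -1 + \frac{1}{3} \cdot 4 = -1 + \frac{4}{3} = \frac{1}{3}$)
$H{\left(1 \right)} r{\left(3 \right)} + 6 = \frac{1}{3} \cdot 3 + 6 = 1 + 6 = 7$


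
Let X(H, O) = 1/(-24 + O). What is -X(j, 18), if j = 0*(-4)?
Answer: 1/6 ≈ 0.16667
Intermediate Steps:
j = 0
-X(j, 18) = -1/(-24 + 18) = -1/(-6) = -1*(-1/6) = 1/6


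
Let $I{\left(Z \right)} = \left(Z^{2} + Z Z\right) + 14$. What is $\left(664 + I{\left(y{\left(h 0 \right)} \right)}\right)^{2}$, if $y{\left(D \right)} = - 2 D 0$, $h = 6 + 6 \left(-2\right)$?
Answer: $459684$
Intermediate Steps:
$h = -6$ ($h = 6 - 12 = -6$)
$y{\left(D \right)} = 0$
$I{\left(Z \right)} = 14 + 2 Z^{2}$ ($I{\left(Z \right)} = \left(Z^{2} + Z^{2}\right) + 14 = 2 Z^{2} + 14 = 14 + 2 Z^{2}$)
$\left(664 + I{\left(y{\left(h 0 \right)} \right)}\right)^{2} = \left(664 + \left(14 + 2 \cdot 0^{2}\right)\right)^{2} = \left(664 + \left(14 + 2 \cdot 0\right)\right)^{2} = \left(664 + \left(14 + 0\right)\right)^{2} = \left(664 + 14\right)^{2} = 678^{2} = 459684$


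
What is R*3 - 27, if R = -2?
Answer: -33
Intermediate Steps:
R*3 - 27 = -2*3 - 27 = -6 - 27 = -33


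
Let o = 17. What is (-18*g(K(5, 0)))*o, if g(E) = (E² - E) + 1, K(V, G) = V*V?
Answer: -183906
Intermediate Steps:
K(V, G) = V²
g(E) = 1 + E² - E
(-18*g(K(5, 0)))*o = -18*(1 + (5²)² - 1*5²)*17 = -18*(1 + 25² - 1*25)*17 = -18*(1 + 625 - 25)*17 = -18*601*17 = -10818*17 = -183906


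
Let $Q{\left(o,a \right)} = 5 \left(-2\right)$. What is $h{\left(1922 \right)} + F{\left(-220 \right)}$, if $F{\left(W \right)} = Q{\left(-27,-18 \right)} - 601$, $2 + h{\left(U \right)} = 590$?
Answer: $-23$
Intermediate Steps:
$Q{\left(o,a \right)} = -10$
$h{\left(U \right)} = 588$ ($h{\left(U \right)} = -2 + 590 = 588$)
$F{\left(W \right)} = -611$ ($F{\left(W \right)} = -10 - 601 = -611$)
$h{\left(1922 \right)} + F{\left(-220 \right)} = 588 - 611 = -23$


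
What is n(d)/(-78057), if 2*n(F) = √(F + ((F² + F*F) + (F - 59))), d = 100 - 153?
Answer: -√5453/156114 ≈ -0.00047302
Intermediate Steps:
d = -53
n(F) = √(-59 + 2*F + 2*F²)/2 (n(F) = √(F + ((F² + F*F) + (F - 59)))/2 = √(F + ((F² + F²) + (-59 + F)))/2 = √(F + (2*F² + (-59 + F)))/2 = √(F + (-59 + F + 2*F²))/2 = √(-59 + 2*F + 2*F²)/2)
n(d)/(-78057) = (√(-59 + 2*(-53) + 2*(-53)²)/2)/(-78057) = (√(-59 - 106 + 2*2809)/2)*(-1/78057) = (√(-59 - 106 + 5618)/2)*(-1/78057) = (√5453/2)*(-1/78057) = -√5453/156114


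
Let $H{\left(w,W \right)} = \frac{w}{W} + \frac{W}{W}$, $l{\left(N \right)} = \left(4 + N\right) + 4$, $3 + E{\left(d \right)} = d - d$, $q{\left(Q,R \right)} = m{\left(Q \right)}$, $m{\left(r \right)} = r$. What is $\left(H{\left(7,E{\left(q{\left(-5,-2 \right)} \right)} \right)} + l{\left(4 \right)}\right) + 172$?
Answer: $\frac{548}{3} \approx 182.67$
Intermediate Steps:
$q{\left(Q,R \right)} = Q$
$E{\left(d \right)} = -3$ ($E{\left(d \right)} = -3 + \left(d - d\right) = -3 + 0 = -3$)
$l{\left(N \right)} = 8 + N$
$H{\left(w,W \right)} = 1 + \frac{w}{W}$ ($H{\left(w,W \right)} = \frac{w}{W} + 1 = 1 + \frac{w}{W}$)
$\left(H{\left(7,E{\left(q{\left(-5,-2 \right)} \right)} \right)} + l{\left(4 \right)}\right) + 172 = \left(\frac{-3 + 7}{-3} + \left(8 + 4\right)\right) + 172 = \left(\left(- \frac{1}{3}\right) 4 + 12\right) + 172 = \left(- \frac{4}{3} + 12\right) + 172 = \frac{32}{3} + 172 = \frac{548}{3}$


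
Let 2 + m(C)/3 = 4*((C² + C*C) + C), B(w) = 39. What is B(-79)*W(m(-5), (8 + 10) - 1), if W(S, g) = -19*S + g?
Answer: -395031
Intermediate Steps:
m(C) = -6 + 12*C + 24*C² (m(C) = -6 + 3*(4*((C² + C*C) + C)) = -6 + 3*(4*((C² + C²) + C)) = -6 + 3*(4*(2*C² + C)) = -6 + 3*(4*(C + 2*C²)) = -6 + 3*(4*C + 8*C²) = -6 + (12*C + 24*C²) = -6 + 12*C + 24*C²)
W(S, g) = g - 19*S
B(-79)*W(m(-5), (8 + 10) - 1) = 39*(((8 + 10) - 1) - 19*(-6 + 12*(-5) + 24*(-5)²)) = 39*((18 - 1) - 19*(-6 - 60 + 24*25)) = 39*(17 - 19*(-6 - 60 + 600)) = 39*(17 - 19*534) = 39*(17 - 10146) = 39*(-10129) = -395031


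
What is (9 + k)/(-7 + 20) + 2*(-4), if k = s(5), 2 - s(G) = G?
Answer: -98/13 ≈ -7.5385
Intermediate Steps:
s(G) = 2 - G
k = -3 (k = 2 - 1*5 = 2 - 5 = -3)
(9 + k)/(-7 + 20) + 2*(-4) = (9 - 3)/(-7 + 20) + 2*(-4) = 6/13 - 8 = -98/13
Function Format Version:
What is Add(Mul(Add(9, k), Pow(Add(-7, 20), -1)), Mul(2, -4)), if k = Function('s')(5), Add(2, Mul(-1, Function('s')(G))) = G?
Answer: Rational(-98, 13) ≈ -7.5385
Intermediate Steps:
Function('s')(G) = Add(2, Mul(-1, G))
k = -3 (k = Add(2, Mul(-1, 5)) = Add(2, -5) = -3)
Add(Mul(Add(9, k), Pow(Add(-7, 20), -1)), Mul(2, -4)) = Add(Mul(Add(9, -3), Pow(Add(-7, 20), -1)), Mul(2, -4)) = Add(Mul(6, Pow(13, -1)), -8) = Add(Mul(6, Rational(1, 13)), -8) = Add(Rational(6, 13), -8) = Rational(-98, 13)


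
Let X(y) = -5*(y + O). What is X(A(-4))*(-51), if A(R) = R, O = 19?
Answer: 3825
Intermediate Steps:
X(y) = -95 - 5*y (X(y) = -5*(y + 19) = -5*(19 + y) = -95 - 5*y)
X(A(-4))*(-51) = (-95 - 5*(-4))*(-51) = (-95 + 20)*(-51) = -75*(-51) = 3825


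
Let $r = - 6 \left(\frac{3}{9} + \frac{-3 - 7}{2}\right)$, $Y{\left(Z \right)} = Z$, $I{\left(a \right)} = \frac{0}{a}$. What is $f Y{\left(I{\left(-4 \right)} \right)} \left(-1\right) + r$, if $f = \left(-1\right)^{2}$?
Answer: $28$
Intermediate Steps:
$I{\left(a \right)} = 0$
$f = 1$
$r = 28$ ($r = - 6 \left(3 \cdot \frac{1}{9} + \left(-3 - 7\right) \frac{1}{2}\right) = - 6 \left(\frac{1}{3} - 5\right) = \left(-6\right) \left(- \frac{14}{3}\right) = 28$)
$f Y{\left(I{\left(-4 \right)} \right)} \left(-1\right) + r = 1 \cdot 0 \left(-1\right) + 28 = 1 \cdot 0 + 28 = 0 + 28 = 28$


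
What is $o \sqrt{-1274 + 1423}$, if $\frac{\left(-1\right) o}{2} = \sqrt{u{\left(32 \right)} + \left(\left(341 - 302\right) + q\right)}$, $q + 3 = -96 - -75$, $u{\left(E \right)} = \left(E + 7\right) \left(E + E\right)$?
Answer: $- 18 \sqrt{4619} \approx -1223.3$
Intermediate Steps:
$u{\left(E \right)} = 2 E \left(7 + E\right)$ ($u{\left(E \right)} = \left(7 + E\right) 2 E = 2 E \left(7 + E\right)$)
$q = -24$ ($q = -3 - 21 = -24$)
$o = - 18 \sqrt{31}$ ($o = - 2 \sqrt{2 \cdot 32 \left(7 + 32\right) + \left(\left(341 - 302\right) - 24\right)} = - 2 \sqrt{2 \cdot 32 \cdot 39 + \left(39 - 24\right)} = - 2 \sqrt{2496 + 15} = - 2 \sqrt{2511} = - 2 \cdot 9 \sqrt{31} = - 18 \sqrt{31} \approx -100.22$)
$o \sqrt{-1274 + 1423} = - 18 \sqrt{31} \sqrt{-1274 + 1423} = - 18 \sqrt{31} \sqrt{149} = - 18 \sqrt{4619}$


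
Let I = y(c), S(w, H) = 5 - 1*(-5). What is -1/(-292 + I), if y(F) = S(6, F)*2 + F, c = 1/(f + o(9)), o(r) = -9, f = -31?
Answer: 40/10881 ≈ 0.0036761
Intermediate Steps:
S(w, H) = 10 (S(w, H) = 5 + 5 = 10)
c = -1/40 (c = 1/(-31 - 9) = 1/(-40) = -1/40 ≈ -0.025000)
y(F) = 20 + F (y(F) = 10*2 + F = 20 + F)
I = 799/40 (I = 20 - 1/40 = 799/40 ≈ 19.975)
-1/(-292 + I) = -1/(-292 + 799/40) = -1/(-10881/40) = -1*(-40/10881) = 40/10881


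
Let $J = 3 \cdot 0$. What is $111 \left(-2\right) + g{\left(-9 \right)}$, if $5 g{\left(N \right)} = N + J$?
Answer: $- \frac{1119}{5} \approx -223.8$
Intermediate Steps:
$J = 0$
$g{\left(N \right)} = \frac{N}{5}$ ($g{\left(N \right)} = \frac{N + 0}{5} = \frac{N}{5}$)
$111 \left(-2\right) + g{\left(-9 \right)} = 111 \left(-2\right) + \frac{1}{5} \left(-9\right) = -222 - \frac{9}{5} = - \frac{1119}{5}$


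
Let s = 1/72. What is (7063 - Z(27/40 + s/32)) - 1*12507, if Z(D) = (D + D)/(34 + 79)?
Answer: -3543398501/650880 ≈ -5444.0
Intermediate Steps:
s = 1/72 ≈ 0.013889
Z(D) = 2*D/113 (Z(D) = (2*D)/113 = (2*D)*(1/113) = 2*D/113)
(7063 - Z(27/40 + s/32)) - 1*12507 = (7063 - 2*(27/40 + (1/72)/32)/113) - 1*12507 = (7063 - 2*(27*(1/40) + (1/72)*(1/32))/113) - 12507 = (7063 - 2*(27/40 + 1/2304)/113) - 12507 = (7063 - 2*7781/(113*11520)) - 12507 = (7063 - 1*7781/650880) - 12507 = (7063 - 7781/650880) - 12507 = 4597157659/650880 - 12507 = -3543398501/650880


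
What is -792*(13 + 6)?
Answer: -15048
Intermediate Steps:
-792*(13 + 6) = -792*19 = -33*456 = -15048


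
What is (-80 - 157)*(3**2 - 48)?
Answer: 9243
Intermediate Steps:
(-80 - 157)*(3**2 - 48) = -237*(9 - 48) = -237*(-39) = 9243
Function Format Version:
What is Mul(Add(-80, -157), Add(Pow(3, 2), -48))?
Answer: 9243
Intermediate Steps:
Mul(Add(-80, -157), Add(Pow(3, 2), -48)) = Mul(-237, Add(9, -48)) = Mul(-237, -39) = 9243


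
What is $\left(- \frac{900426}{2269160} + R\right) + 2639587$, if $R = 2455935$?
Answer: $\frac{123005891501}{24140} \approx 5.0955 \cdot 10^{6}$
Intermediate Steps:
$\left(- \frac{900426}{2269160} + R\right) + 2639587 = \left(- \frac{900426}{2269160} + 2455935\right) + 2639587 = \left(\left(-900426\right) \frac{1}{2269160} + 2455935\right) + 2639587 = \left(- \frac{9579}{24140} + 2455935\right) + 2639587 = \frac{59286261321}{24140} + 2639587 = \frac{123005891501}{24140}$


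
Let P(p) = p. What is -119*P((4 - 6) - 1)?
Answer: 357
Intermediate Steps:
-119*P((4 - 6) - 1) = -119*((4 - 6) - 1) = -119*(-2 - 1) = -119*(-3) = 357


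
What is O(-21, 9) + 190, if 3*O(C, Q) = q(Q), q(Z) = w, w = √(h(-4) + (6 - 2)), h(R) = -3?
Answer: 571/3 ≈ 190.33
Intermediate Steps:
w = 1 (w = √(-3 + (6 - 2)) = √(-3 + 4) = √1 = 1)
q(Z) = 1
O(C, Q) = ⅓ (O(C, Q) = (⅓)*1 = ⅓)
O(-21, 9) + 190 = ⅓ + 190 = 571/3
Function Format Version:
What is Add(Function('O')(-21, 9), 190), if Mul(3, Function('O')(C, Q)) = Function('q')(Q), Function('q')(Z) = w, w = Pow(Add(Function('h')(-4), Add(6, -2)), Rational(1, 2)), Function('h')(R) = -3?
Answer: Rational(571, 3) ≈ 190.33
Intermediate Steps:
w = 1 (w = Pow(Add(-3, Add(6, -2)), Rational(1, 2)) = Pow(Add(-3, 4), Rational(1, 2)) = Pow(1, Rational(1, 2)) = 1)
Function('q')(Z) = 1
Function('O')(C, Q) = Rational(1, 3) (Function('O')(C, Q) = Mul(Rational(1, 3), 1) = Rational(1, 3))
Add(Function('O')(-21, 9), 190) = Add(Rational(1, 3), 190) = Rational(571, 3)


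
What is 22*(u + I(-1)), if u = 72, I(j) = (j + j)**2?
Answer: 1672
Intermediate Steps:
I(j) = 4*j**2 (I(j) = (2*j)**2 = 4*j**2)
22*(u + I(-1)) = 22*(72 + 4*(-1)**2) = 22*(72 + 4*1) = 22*(72 + 4) = 22*76 = 1672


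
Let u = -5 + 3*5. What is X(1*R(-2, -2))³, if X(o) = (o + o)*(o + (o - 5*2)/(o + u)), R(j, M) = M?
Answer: 2744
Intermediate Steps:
u = 10 (u = -5 + 15 = 10)
X(o) = 2*o*(o + (-10 + o)/(10 + o)) (X(o) = (o + o)*(o + (o - 5*2)/(o + 10)) = (2*o)*(o + (o - 10)/(10 + o)) = (2*o)*(o + (-10 + o)/(10 + o)) = 2*o*(o + (-10 + o)/(10 + o)))
X(1*R(-2, -2))³ = (2*(1*(-2))*(-10 + (1*(-2))² + 11*(1*(-2)))/(10 + 1*(-2)))³ = (2*(-2)*(-10 + (-2)² + 11*(-2))/(10 - 2))³ = (2*(-2)*(-10 + 4 - 22)/8)³ = (2*(-2)*(⅛)*(-28))³ = 14³ = 2744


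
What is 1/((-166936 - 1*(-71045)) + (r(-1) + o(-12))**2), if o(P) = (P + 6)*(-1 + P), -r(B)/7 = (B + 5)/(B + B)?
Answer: -1/87427 ≈ -1.1438e-5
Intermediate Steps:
r(B) = -7*(5 + B)/(2*B) (r(B) = -7*(B + 5)/(B + B) = -7*(5 + B)/(2*B))
o(P) = (-1 + P)*(6 + P) (o(P) = (6 + P)*(-1 + P) = (-1 + P)*(6 + P))
1/((-166936 - 1*(-71045)) + (r(-1) + o(-12))**2) = 1/((-166936 - 1*(-71045)) + ((7/2)*(-5 - 1*(-1))/(-1) + (-6 + (-12)**2 + 5*(-12)))**2) = 1/((-166936 + 71045) + ((7/2)*(-1)*(-5 + 1) + (-6 + 144 - 60))**2) = 1/(-95891 + ((7/2)*(-1)*(-4) + 78)**2) = 1/(-95891 + (14 + 78)**2) = 1/(-95891 + 92**2) = 1/(-95891 + 8464) = 1/(-87427) = -1/87427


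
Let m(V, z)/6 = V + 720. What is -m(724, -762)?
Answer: -8664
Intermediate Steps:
m(V, z) = 4320 + 6*V (m(V, z) = 6*(V + 720) = 6*(720 + V) = 4320 + 6*V)
-m(724, -762) = -(4320 + 6*724) = -(4320 + 4344) = -1*8664 = -8664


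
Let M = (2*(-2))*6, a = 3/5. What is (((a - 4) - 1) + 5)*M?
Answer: -72/5 ≈ -14.400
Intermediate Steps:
a = 3/5 (a = 3*(1/5) = 3/5 ≈ 0.60000)
M = -24 (M = -4*6 = -24)
(((a - 4) - 1) + 5)*M = (((3/5 - 4) - 1) + 5)*(-24) = ((-17/5 - 1) + 5)*(-24) = (-22/5 + 5)*(-24) = (3/5)*(-24) = -72/5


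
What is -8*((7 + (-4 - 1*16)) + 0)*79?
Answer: 8216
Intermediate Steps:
-8*((7 + (-4 - 1*16)) + 0)*79 = -8*((7 + (-4 - 16)) + 0)*79 = -8*((7 - 20) + 0)*79 = -8*(-13 + 0)*79 = -8*(-13)*79 = 104*79 = 8216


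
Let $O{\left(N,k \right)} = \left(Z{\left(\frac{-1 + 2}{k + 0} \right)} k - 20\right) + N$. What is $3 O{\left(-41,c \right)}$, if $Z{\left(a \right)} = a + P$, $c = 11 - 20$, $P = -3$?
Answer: $-99$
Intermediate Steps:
$c = -9$
$Z{\left(a \right)} = -3 + a$ ($Z{\left(a \right)} = a - 3 = -3 + a$)
$O{\left(N,k \right)} = -20 + N + k \left(-3 + \frac{1}{k}\right)$ ($O{\left(N,k \right)} = \left(\left(-3 + \frac{-1 + 2}{k + 0}\right) k - 20\right) + N = \left(\left(-3 + 1 \frac{1}{k}\right) k - 20\right) + N = \left(\left(-3 + \frac{1}{k}\right) k - 20\right) + N = \left(k \left(-3 + \frac{1}{k}\right) - 20\right) + N = \left(-20 + k \left(-3 + \frac{1}{k}\right)\right) + N = -20 + N + k \left(-3 + \frac{1}{k}\right)$)
$3 O{\left(-41,c \right)} = 3 \left(-19 - 41 - -27\right) = 3 \left(-19 - 41 + 27\right) = 3 \left(-33\right) = -99$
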